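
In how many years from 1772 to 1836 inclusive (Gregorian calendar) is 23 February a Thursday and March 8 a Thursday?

3

Check each year's weekday for 23 February and March 8:
  1772: Sun/Sun  1773: Tue/Mon  1774: Wed/Tue  1775: Thu/Wed  1776: Fri/Fri  1777: Sun/Sat  1778: Mon/Sun  1779: Tue/Mon  1780: Wed/Wed  1781: Fri/Thu  1782: Sat/Fri  1783: Sun/Sat  1784: Mon/Mon  1785: Wed/Tue  …(37 more)…  1823: Sun/Sat  1824: Mon/Mon  1825: Wed/Tue  1826: Thu/Wed  1827: Fri/Thu  1828: Sat/Sat  1829: Mon/Sun  1830: Tue/Mon  1831: Wed/Tue  1832: Thu/Thu ✓  1833: Sat/Fri  1834: Sun/Sat  1835: Mon/Sun  1836: Tue/Tue
Both conditions hold in: 1792, 1804, 1832 — 3.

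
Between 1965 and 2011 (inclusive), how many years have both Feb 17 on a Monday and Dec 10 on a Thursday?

1

Check each year's weekday for Feb 17 and Dec 10:
  1965: Wed/Fri  1966: Thu/Sat  1967: Fri/Sun  1968: Sat/Tue  1969: Mon/Wed  1970: Tue/Thu  1971: Wed/Fri  1972: Thu/Sun  1973: Sat/Mon  1974: Sun/Tue  1975: Mon/Wed  1976: Tue/Fri  1977: Thu/Sat  1978: Fri/Sun  …(19 more)…  1998: Tue/Thu  1999: Wed/Fri  2000: Thu/Sun  2001: Sat/Mon  2002: Sun/Tue  2003: Mon/Wed  2004: Tue/Fri  2005: Thu/Sat  2006: Fri/Sun  2007: Sat/Mon  2008: Sun/Wed  2009: Tue/Thu  2010: Wed/Fri  2011: Thu/Sat
Both conditions hold in: 1992 — 1.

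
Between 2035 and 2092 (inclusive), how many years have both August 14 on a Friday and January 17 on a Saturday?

Check each year's weekday for August 14 and January 17:
  2035: Tue/Wed  2036: Thu/Thu  2037: Fri/Sat ✓  2038: Sat/Sun  2039: Sun/Mon  2040: Tue/Tue  2041: Wed/Thu  2042: Thu/Fri  2043: Fri/Sat ✓  2044: Sun/Sun  2045: Mon/Tue  2046: Tue/Wed  2047: Wed/Thu  2048: Fri/Fri  …(30 more)…  2079: Mon/Tue  2080: Wed/Wed  2081: Thu/Fri  2082: Fri/Sat ✓  2083: Sat/Sun  2084: Mon/Mon  2085: Tue/Wed  2086: Wed/Thu  2087: Thu/Fri  2088: Sat/Sat  2089: Sun/Mon  2090: Mon/Tue  2091: Tue/Wed  2092: Thu/Thu
Both conditions hold in: 2037, 2043, 2054, 2065, 2071, 2082 — 6.

6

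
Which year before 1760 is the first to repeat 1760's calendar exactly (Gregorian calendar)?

Two years share a calendar iff Jan 1 falls on the same weekday and both are leap or both are common. 1760: Jan 1 is Tuesday, leap year.
1759: Jan 1 Monday, common
1758: Jan 1 Sunday, common
1757: Jan 1 Saturday, common
1756: Jan 1 Thursday, leap
1755: Jan 1 Wednesday, common
1754: Jan 1 Tuesday, common
1753: Jan 1 Monday, common
1752: Jan 1 Saturday, leap
1751: Jan 1 Friday, common
1750: Jan 1 Thursday, common
1749: Jan 1 Wednesday, common
1748: Jan 1 Monday, leap
1747: Jan 1 Sunday, common
1746: Jan 1 Saturday, common
1745: Jan 1 Friday, common
1744: Jan 1 Wednesday, leap
1743: Jan 1 Tuesday, common
1742: Jan 1 Monday, common
1741: Jan 1 Sunday, common
1740: Jan 1 Friday, leap
1739: Jan 1 Thursday, common
1738: Jan 1 Wednesday, common
1737: Jan 1 Tuesday, common
1736: Jan 1 Sunday, leap
1735: Jan 1 Saturday, common
1734: Jan 1 Friday, common
1733: Jan 1 Thursday, common
1732: Jan 1 Tuesday, leap
1732 matches on both conditions.

1732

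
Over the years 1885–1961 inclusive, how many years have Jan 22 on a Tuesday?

Track Jan 22's weekday year by year (advancing +1, or +2 across a Feb 29):
  1885: Thu  1886: Fri (+1)  1887: Sat (+1)  1888: Sun (+1)  1889: Tue (+2) ✓
  1890: Wed (+1)  1891: Thu (+1)  1892: Fri (+1)  1893: Sun (+2)  1894: Mon (+1)
  1895: Tue (+1) ✓  1896: Wed (+1)  1897: Fri (+2)  1898: Sat (+1)  … (49 more years) …
  1948: Thu (+1)  1949: Sat (+2)  1950: Sun (+1)  1951: Mon (+1)  1952: Tue (+1) ✓
  1953: Thu (+2)  1954: Fri (+1)  1955: Sat (+1)  1956: Sun (+1)  1957: Tue (+2) ✓
  1958: Wed (+1)  1959: Thu (+1)  1960: Fri (+1)  1961: Sun (+2)
Tuesday years: 1889, 1895, 1901, 1907, 1918, 1924, 1929, 1935, 1946, 1952, 1957 — 11 in total.

11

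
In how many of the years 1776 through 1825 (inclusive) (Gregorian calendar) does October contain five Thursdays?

23

October has 31 days; it has five Thursdays when Thursday falls among the first (month-length − 28) days — i.e. when October 1 is one of Thursday/Wednesday/Tuesday.
October 1 by year: 1776:Tue✓ 1777:Wed✓ 1778:Thu✓ 1779:Fri 1780:Sun 1781:Mon 1782:Tue✓ 1783:Wed✓ 1784:Fri 1785:Sat 1786:Sun 1787:Mon 1788:Wed✓ 1789:Thu✓ 1790:Fri …(20 more)… 1811:Tue✓ 1812:Thu✓ 1813:Fri 1814:Sat 1815:Sun 1816:Tue✓ 1817:Wed✓ 1818:Thu✓ 1819:Fri 1820:Sun 1821:Mon 1822:Tue✓ 1823:Wed✓ 1824:Fri 1825:Sat
Years with five Thursdays: 1776, 1777, 1778, 1782, 1783, 1788, 1789, 1793, 1794, 1795, 1799, 1800, 1801, 1805, 1806, 1807, 1811, 1812, 1816, 1817, 1818, 1822, 1823 → 23.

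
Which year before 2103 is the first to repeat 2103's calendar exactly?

Two years share a calendar iff Jan 1 falls on the same weekday and both are leap or both are common. 2103: Jan 1 is Monday, common year.
2102: Jan 1 Sunday, common
2101: Jan 1 Saturday, common
2100: Jan 1 Friday, common
2099: Jan 1 Thursday, common
2098: Jan 1 Wednesday, common
2097: Jan 1 Tuesday, common
2096: Jan 1 Sunday, leap
2095: Jan 1 Saturday, common
2094: Jan 1 Friday, common
2093: Jan 1 Thursday, common
2092: Jan 1 Tuesday, leap
2091: Jan 1 Monday, common
2091 matches on both conditions.

2091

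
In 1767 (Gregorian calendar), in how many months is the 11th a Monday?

1

Check the 11th of each month of 1767: Jan 11: Sun, Feb 11: Wed, Mar 11: Wed, Apr 11: Sat, May 11: Mon, Jun 11: Thu, Jul 11: Sat, Aug 11: Tue, Sep 11: Fri, Oct 11: Sun, Nov 11: Wed, Dec 11: Fri.
Monday occurs in May — 1 month.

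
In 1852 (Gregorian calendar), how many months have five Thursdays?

A month of length L has five Thursdays iff its first Thursday is on day ≤ L−28 (so day 1–3 in a 31-day month, 1–2 in a 30-day month, day 1 in a leap February).
Checking each month of 1852: Jan starts Thu (31d) ✓; Feb starts Sun (29d); Mar starts Mon (31d); Apr starts Thu (30d) ✓; May starts Sat (31d); Jun starts Tue (30d); Jul starts Thu (31d) ✓; Aug starts Sun (31d); Sep starts Wed (30d) ✓; Oct starts Fri (31d); Nov starts Mon (30d); Dec starts Wed (31d) ✓.
Five-Thursday months: January, April, July, September, December → 5.

5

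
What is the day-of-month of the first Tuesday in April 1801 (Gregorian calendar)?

April 1, 1801 is a Wednesday, so the first Tuesday is the 7th.
The first Tuesday is 7 + 0 = 7.

7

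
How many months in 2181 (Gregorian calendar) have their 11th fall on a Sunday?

3

Check the 11th of each month of 2181: Jan 11: Thu, Feb 11: Sun, Mar 11: Sun, Apr 11: Wed, May 11: Fri, Jun 11: Mon, Jul 11: Wed, Aug 11: Sat, Sep 11: Tue, Oct 11: Thu, Nov 11: Sun, Dec 11: Tue.
Sunday occurs in February, March, November — 3 months.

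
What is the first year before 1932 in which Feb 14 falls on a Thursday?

1929

From one year to the next, a fixed date's weekday advances by 1, or by 2 when a Feb 29 lies between the two dates.
1932: February 14 is Sunday.
1931: Saturday (−1)
1930: Friday (−1)
1929: Thursday (−1)
Feb 14 falls on a Thursday in 1929.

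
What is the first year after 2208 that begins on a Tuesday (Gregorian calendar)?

Jan 1 advances by 2 weekdays after a leap year and by 1 after a common year.
2208: Jan 1 is Friday (leap).
2209: Sunday
2210: Monday
2211: Tuesday
2211 begins on a Tuesday

2211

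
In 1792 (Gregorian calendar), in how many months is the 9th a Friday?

Check the 9th of each month of 1792: Jan 9: Mon, Feb 9: Thu, Mar 9: Fri, Apr 9: Mon, May 9: Wed, Jun 9: Sat, Jul 9: Mon, Aug 9: Thu, Sep 9: Sun, Oct 9: Tue, Nov 9: Fri, Dec 9: Sun.
Friday occurs in March, November — 2 months.

2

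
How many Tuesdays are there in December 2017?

December 2017 has 31 days and begins on Friday.
The first Tuesday is December 5.
Tuesdays fall on 5, 12, 19, 26 — that's 4.

4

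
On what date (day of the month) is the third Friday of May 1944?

19

May 1, 1944 is a Monday, so the first Friday is the 5th.
The third Friday is 5 + 14 = 19.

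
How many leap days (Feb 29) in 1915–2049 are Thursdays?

4

Leap years in 1915–2049: 34 of them.
Feb 29 weekday advances by 5 (mod 7) from one leap year to the next four years later (or differs when a century non-leap intervenes).
Leap-day weekdays: 1916:Tue 1920:Sun 1924:Fri 1928:Wed 1932:Mon 1936:Sat 1940:Thu✓ 1944:Tue 1948:Sun 1952:Fri 1956:Wed 1960:Mon 1964:Sat …(8 more)… 2000:Tue 2004:Sun 2008:Fri 2012:Wed 2016:Mon 2020:Sat 2024:Thu✓ 2028:Tue 2032:Sun 2036:Fri 2040:Wed 2044:Mon 2048:Sat
Thursday: 1940, 1968, 1996, 2024 → 4.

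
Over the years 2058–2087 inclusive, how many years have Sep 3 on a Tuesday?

5

Track Sep 3's weekday year by year (advancing +1, or +2 across a Feb 29):
  2058: Tue ✓  2059: Wed (+1)  2060: Fri (+2)  2061: Sat (+1)  2062: Sun (+1)
  2063: Mon (+1)  2064: Wed (+2)  2065: Thu (+1)  2066: Fri (+1)  2067: Sat (+1)
  2068: Mon (+2)  2069: Tue (+1) ✓  2070: Wed (+1)  2071: Thu (+1)  2072: Sat (+2)
  2073: Sun (+1)  2074: Mon (+1)  2075: Tue (+1) ✓  2076: Thu (+2)  2077: Fri (+1)
  2078: Sat (+1)  2079: Sun (+1)  2080: Tue (+2) ✓  2081: Wed (+1)  2082: Thu (+1)
  2083: Fri (+1)  2084: Sun (+2)  2085: Mon (+1)  2086: Tue (+1) ✓  2087: Wed (+1)
Tuesday years: 2058, 2069, 2075, 2080, 2086 — 5 in total.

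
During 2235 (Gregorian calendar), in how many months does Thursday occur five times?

A month of length L has five Thursdays iff its first Thursday is on day ≤ L−28 (so day 1–3 in a 31-day month, 1–2 in a 30-day month, day 1 in a leap February).
Checking each month of 2235: Jan starts Thu (31d) ✓; Feb starts Sun (28d); Mar starts Sun (31d); Apr starts Wed (30d) ✓; May starts Fri (31d); Jun starts Mon (30d); Jul starts Wed (31d) ✓; Aug starts Sat (31d); Sep starts Tue (30d); Oct starts Thu (31d) ✓; Nov starts Sun (30d); Dec starts Tue (31d) ✓.
Five-Thursday months: January, April, July, October, December → 5.

5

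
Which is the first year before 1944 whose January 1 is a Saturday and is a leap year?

1916

Jan 1 advances by 2 weekdays after a leap year and by 1 after a common year.
1944: Jan 1 is Saturday (leap).
1943: Friday
1942: Thursday
1941: Wednesday
1940: Monday (leap)
1939: Sunday
1938: Saturday
1937: Friday
1936: Wednesday (leap)
1935: Tuesday
1934: Monday
1933: Sunday
1932: Friday (leap)
1931: Thursday
1930: Wednesday
1929: Tuesday
1928: Sunday (leap)
1927: Saturday
1926: Friday
1925: Thursday
1924: Tuesday (leap)
1923: Monday
1922: Sunday
1921: Saturday
1920: Thursday (leap)
1919: Wednesday
1918: Tuesday
1917: Monday
1916: Saturday (leap)
1916 begins on a Saturday and is a leap year.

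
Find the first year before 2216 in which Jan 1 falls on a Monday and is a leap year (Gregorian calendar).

Jan 1 advances by 2 weekdays after a leap year and by 1 after a common year.
2216: Jan 1 is Monday (leap).
2215: Sunday
2214: Saturday
2213: Friday
2212: Wednesday (leap)
2211: Tuesday
2210: Monday
2209: Sunday
2208: Friday (leap)
2207: Thursday
2206: Wednesday
2205: Tuesday
2204: Sunday (leap)
2203: Saturday
2202: Friday
2201: Thursday
2200: Wednesday
2199: Tuesday
2198: Monday
2197: Sunday
2196: Friday (leap)
2195: Thursday
2194: Wednesday
2193: Tuesday
2192: Sunday (leap)
2191: Saturday
2190: Friday
2189: Thursday
2188: Tuesday (leap)
2187: Monday
2186: Sunday
2185: Saturday
2184: Thursday (leap)
2183: Wednesday
2182: Tuesday
2181: Monday
2180: Saturday (leap)
2179: Friday
2178: Thursday
2177: Wednesday
2176: Monday (leap)
2176 begins on a Monday and is a leap year.

2176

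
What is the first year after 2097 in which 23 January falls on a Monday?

From one year to the next, a fixed date's weekday advances by 1, or by 2 when a Feb 29 lies between the two dates.
2097: January 23 is Wednesday.
2098: Thursday (+1)
2099: Friday (+1)
2100: Saturday (+1)
2101: Sunday (+1)
2102: Monday (+1)
23 January falls on a Monday in 2102.

2102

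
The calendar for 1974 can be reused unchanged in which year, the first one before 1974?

1963

Two years share a calendar iff Jan 1 falls on the same weekday and both are leap or both are common. 1974: Jan 1 is Tuesday, common year.
1973: Jan 1 Monday, common
1972: Jan 1 Saturday, leap
1971: Jan 1 Friday, common
1970: Jan 1 Thursday, common
1969: Jan 1 Wednesday, common
1968: Jan 1 Monday, leap
1967: Jan 1 Sunday, common
1966: Jan 1 Saturday, common
1965: Jan 1 Friday, common
1964: Jan 1 Wednesday, leap
1963: Jan 1 Tuesday, common
1963 matches on both conditions.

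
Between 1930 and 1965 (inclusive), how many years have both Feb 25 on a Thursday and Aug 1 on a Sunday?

Check each year's weekday for Feb 25 and Aug 1:
  1930: Tue/Fri  1931: Wed/Sat  1932: Thu/Mon  1933: Sat/Tue  1934: Sun/Wed  1935: Mon/Thu  1936: Tue/Sat  1937: Thu/Sun ✓  1938: Fri/Mon  1939: Sat/Tue  1940: Sun/Thu  1941: Tue/Fri  1942: Wed/Sat  1943: Thu/Sun ✓  …(8 more)…  1952: Mon/Fri  1953: Wed/Sat  1954: Thu/Sun ✓  1955: Fri/Mon  1956: Sat/Wed  1957: Mon/Thu  1958: Tue/Fri  1959: Wed/Sat  1960: Thu/Mon  1961: Sat/Tue  1962: Sun/Wed  1963: Mon/Thu  1964: Tue/Sat  1965: Thu/Sun ✓
Both conditions hold in: 1937, 1943, 1954, 1965 — 4.

4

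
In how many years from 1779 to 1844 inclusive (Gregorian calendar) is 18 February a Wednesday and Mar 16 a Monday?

7

Check each year's weekday for 18 February and Mar 16:
  1779: Thu/Tue  1780: Fri/Thu  1781: Sun/Fri  1782: Mon/Sat  1783: Tue/Sun  1784: Wed/Tue  1785: Fri/Wed  1786: Sat/Thu  1787: Sun/Fri  1788: Mon/Sun  1789: Wed/Mon ✓  1790: Thu/Tue  1791: Fri/Wed  1792: Sat/Fri  …(38 more)…  1831: Fri/Wed  1832: Sat/Fri  1833: Mon/Sat  1834: Tue/Sun  1835: Wed/Mon ✓  1836: Thu/Wed  1837: Sat/Thu  1838: Sun/Fri  1839: Mon/Sat  1840: Tue/Mon  1841: Thu/Tue  1842: Fri/Wed  1843: Sat/Thu  1844: Sun/Sat
Both conditions hold in: 1789, 1795, 1801, 1807, 1818, 1829, 1835 — 7.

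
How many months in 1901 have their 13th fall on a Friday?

2

Check the 13th of each month of 1901: Jan 13: Sun, Feb 13: Wed, Mar 13: Wed, Apr 13: Sat, May 13: Mon, Jun 13: Thu, Jul 13: Sat, Aug 13: Tue, Sep 13: Fri, Oct 13: Sun, Nov 13: Wed, Dec 13: Fri.
Friday occurs in September, December — 2 months.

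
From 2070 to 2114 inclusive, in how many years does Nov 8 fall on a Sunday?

Track Nov 8's weekday year by year (advancing +1, or +2 across a Feb 29):
  2070: Sat  2071: Sun (+1) ✓  2072: Tue (+2)  2073: Wed (+1)  2074: Thu (+1)
  2075: Fri (+1)  2076: Sun (+2) ✓  2077: Mon (+1)  2078: Tue (+1)  2079: Wed (+1)
  2080: Fri (+2)  2081: Sat (+1)  2082: Sun (+1) ✓  2083: Mon (+1)  … (17 more years) …
  2101: Tue (+1)  2102: Wed (+1)  2103: Thu (+1)  2104: Sat (+2)  2105: Sun (+1) ✓
  2106: Mon (+1)  2107: Tue (+1)  2108: Thu (+2)  2109: Fri (+1)  2110: Sat (+1)
  2111: Sun (+1) ✓  2112: Tue (+2)  2113: Wed (+1)  2114: Thu (+1)
Sunday years: 2071, 2076, 2082, 2093, 2099, 2105, 2111 — 7 in total.

7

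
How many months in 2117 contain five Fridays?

A month of length L has five Fridays iff its first Friday is on day ≤ L−28 (so day 1–3 in a 31-day month, 1–2 in a 30-day month, day 1 in a leap February).
Checking each month of 2117: Jan starts Fri (31d) ✓; Feb starts Mon (28d); Mar starts Mon (31d); Apr starts Thu (30d) ✓; May starts Sat (31d); Jun starts Tue (30d); Jul starts Thu (31d) ✓; Aug starts Sun (31d); Sep starts Wed (30d); Oct starts Fri (31d) ✓; Nov starts Mon (30d); Dec starts Wed (31d) ✓.
Five-Friday months: January, April, July, October, December → 5.

5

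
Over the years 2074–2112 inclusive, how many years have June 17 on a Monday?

5

Track June 17's weekday year by year (advancing +1, or +2 across a Feb 29):
  2074: Sun  2075: Mon (+1) ✓  2076: Wed (+2)  2077: Thu (+1)  2078: Fri (+1)
  2079: Sat (+1)  2080: Mon (+2) ✓  2081: Tue (+1)  2082: Wed (+1)  2083: Thu (+1)
  2084: Sat (+2)  2085: Sun (+1)  2086: Mon (+1) ✓  2087: Tue (+1)  … (11 more years) …
  2099: Wed (+1)  2100: Thu (+1)  2101: Fri (+1)  2102: Sat (+1)  2103: Sun (+1)
  2104: Tue (+2)  2105: Wed (+1)  2106: Thu (+1)  2107: Fri (+1)  2108: Sun (+2)
  2109: Mon (+1) ✓  2110: Tue (+1)  2111: Wed (+1)  2112: Fri (+2)
Monday years: 2075, 2080, 2086, 2097, 2109 — 5 in total.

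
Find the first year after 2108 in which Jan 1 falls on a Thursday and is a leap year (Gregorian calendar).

Jan 1 advances by 2 weekdays after a leap year and by 1 after a common year.
2108: Jan 1 is Sunday (leap).
2109: Tuesday
2110: Wednesday
2111: Thursday
2112: Friday (leap)
2113: Sunday
2114: Monday
2115: Tuesday
2116: Wednesday (leap)
2117: Friday
2118: Saturday
2119: Sunday
2120: Monday (leap)
2121: Wednesday
2122: Thursday
2123: Friday
2124: Saturday (leap)
2125: Monday
2126: Tuesday
2127: Wednesday
2128: Thursday (leap)
2128 begins on a Thursday and is a leap year.

2128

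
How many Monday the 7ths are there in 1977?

3

Check the 7th of each month of 1977: Jan 7: Fri, Feb 7: Mon, Mar 7: Mon, Apr 7: Thu, May 7: Sat, Jun 7: Tue, Jul 7: Thu, Aug 7: Sun, Sep 7: Wed, Oct 7: Fri, Nov 7: Mon, Dec 7: Wed.
Monday occurs in February, March, November — 3 months.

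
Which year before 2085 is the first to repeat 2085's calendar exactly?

2074

Two years share a calendar iff Jan 1 falls on the same weekday and both are leap or both are common. 2085: Jan 1 is Monday, common year.
2084: Jan 1 Saturday, leap
2083: Jan 1 Friday, common
2082: Jan 1 Thursday, common
2081: Jan 1 Wednesday, common
2080: Jan 1 Monday, leap
2079: Jan 1 Sunday, common
2078: Jan 1 Saturday, common
2077: Jan 1 Friday, common
2076: Jan 1 Wednesday, leap
2075: Jan 1 Tuesday, common
2074: Jan 1 Monday, common
2074 matches on both conditions.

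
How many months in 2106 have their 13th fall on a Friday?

1

Check the 13th of each month of 2106: Jan 13: Wed, Feb 13: Sat, Mar 13: Sat, Apr 13: Tue, May 13: Thu, Jun 13: Sun, Jul 13: Tue, Aug 13: Fri, Sep 13: Mon, Oct 13: Wed, Nov 13: Sat, Dec 13: Mon.
Friday occurs in August — 1 month.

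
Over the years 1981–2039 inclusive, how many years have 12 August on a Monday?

Track 12 August's weekday year by year (advancing +1, or +2 across a Feb 29):
  1981: Wed  1982: Thu (+1)  1983: Fri (+1)  1984: Sun (+2)  1985: Mon (+1) ✓
  1986: Tue (+1)  1987: Wed (+1)  1988: Fri (+2)  1989: Sat (+1)  1990: Sun (+1)
  1991: Mon (+1) ✓  1992: Wed (+2)  1993: Thu (+1)  1994: Fri (+1)  … (31 more years) …
  2026: Wed (+1)  2027: Thu (+1)  2028: Sat (+2)  2029: Sun (+1)  2030: Mon (+1) ✓
  2031: Tue (+1)  2032: Thu (+2)  2033: Fri (+1)  2034: Sat (+1)  2035: Sun (+1)
  2036: Tue (+2)  2037: Wed (+1)  2038: Thu (+1)  2039: Fri (+1)
Monday years: 1985, 1991, 1996, 2002, 2013, 2019, 2024, 2030 — 8 in total.

8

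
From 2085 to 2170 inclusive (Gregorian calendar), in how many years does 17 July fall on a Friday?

Track 17 July's weekday year by year (advancing +1, or +2 across a Feb 29):
  2085: Tue  2086: Wed (+1)  2087: Thu (+1)  2088: Sat (+2)  2089: Sun (+1)
  2090: Mon (+1)  2091: Tue (+1)  2092: Thu (+2)  2093: Fri (+1) ✓  2094: Sat (+1)
  2095: Sun (+1)  2096: Tue (+2)  2097: Wed (+1)  2098: Thu (+1)  … (58 more years) …
  2157: Sun (+1)  2158: Mon (+1)  2159: Tue (+1)  2160: Thu (+2)  2161: Fri (+1) ✓
  2162: Sat (+1)  2163: Sun (+1)  2164: Tue (+2)  2165: Wed (+1)  2166: Thu (+1)
  2167: Fri (+1) ✓  2168: Sun (+2)  2169: Mon (+1)  2170: Tue (+1)
Friday years: 2093, 2099, 2105, 2111, 2116, 2122, 2133, 2139, 2144, 2150, 2161, 2167 — 12 in total.

12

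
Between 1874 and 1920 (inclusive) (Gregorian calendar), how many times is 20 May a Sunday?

7

Track 20 May's weekday year by year (advancing +1, or +2 across a Feb 29):
  1874: Wed  1875: Thu (+1)  1876: Sat (+2)  1877: Sun (+1) ✓  1878: Mon (+1)
  1879: Tue (+1)  1880: Thu (+2)  1881: Fri (+1)  1882: Sat (+1)  1883: Sun (+1) ✓
  1884: Tue (+2)  1885: Wed (+1)  1886: Thu (+1)  1887: Fri (+1)  … (19 more years) …
  1907: Mon (+1)  1908: Wed (+2)  1909: Thu (+1)  1910: Fri (+1)  1911: Sat (+1)
  1912: Mon (+2)  1913: Tue (+1)  1914: Wed (+1)  1915: Thu (+1)  1916: Sat (+2)
  1917: Sun (+1) ✓  1918: Mon (+1)  1919: Tue (+1)  1920: Thu (+2)
Sunday years: 1877, 1883, 1888, 1894, 1900, 1906, 1917 — 7 in total.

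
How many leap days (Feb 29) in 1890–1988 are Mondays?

Leap years in 1890–1988: 24 of them.
Feb 29 weekday advances by 5 (mod 7) from one leap year to the next four years later (or differs when a century non-leap intervenes).
Leap-day weekdays: 1892:Mon✓ 1896:Sat 1904:Mon✓ 1908:Sat 1912:Thu 1916:Tue 1920:Sun 1924:Fri 1928:Wed 1932:Mon✓ 1936:Sat 1940:Thu 1944:Tue 1948:Sun 1952:Fri 1956:Wed 1960:Mon✓ 1964:Sat 1968:Thu 1972:Tue 1976:Sun 1980:Fri 1984:Wed 1988:Mon✓
Monday: 1892, 1904, 1932, 1960, 1988 → 5.

5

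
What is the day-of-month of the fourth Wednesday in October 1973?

24

October 1, 1973 is a Monday, so the first Wednesday is the 3rd.
The fourth Wednesday is 3 + 21 = 24.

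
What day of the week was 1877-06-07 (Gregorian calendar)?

January 1, 1877 is a Monday.
June 7 is day 158 of the year, i.e. 157 days after Jan 1.
157 mod 7 = 3, so advance 3 weekdays from Monday: Thursday.

Thursday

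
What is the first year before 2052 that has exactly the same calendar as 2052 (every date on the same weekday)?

2024

Two years share a calendar iff Jan 1 falls on the same weekday and both are leap or both are common. 2052: Jan 1 is Monday, leap year.
2051: Jan 1 Sunday, common
2050: Jan 1 Saturday, common
2049: Jan 1 Friday, common
2048: Jan 1 Wednesday, leap
2047: Jan 1 Tuesday, common
2046: Jan 1 Monday, common
2045: Jan 1 Sunday, common
2044: Jan 1 Friday, leap
2043: Jan 1 Thursday, common
2042: Jan 1 Wednesday, common
2041: Jan 1 Tuesday, common
2040: Jan 1 Sunday, leap
2039: Jan 1 Saturday, common
2038: Jan 1 Friday, common
2037: Jan 1 Thursday, common
2036: Jan 1 Tuesday, leap
2035: Jan 1 Monday, common
2034: Jan 1 Sunday, common
2033: Jan 1 Saturday, common
2032: Jan 1 Thursday, leap
2031: Jan 1 Wednesday, common
2030: Jan 1 Tuesday, common
2029: Jan 1 Monday, common
2028: Jan 1 Saturday, leap
2027: Jan 1 Friday, common
2026: Jan 1 Thursday, common
2025: Jan 1 Wednesday, common
2024: Jan 1 Monday, leap
2024 matches on both conditions.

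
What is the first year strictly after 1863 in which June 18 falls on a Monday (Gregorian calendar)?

1866

From one year to the next, a fixed date's weekday advances by 1, or by 2 when a Feb 29 lies between the two dates.
1863: June 18 is Thursday.
1864: Saturday (+2)
1865: Sunday (+1)
1866: Monday (+1)
June 18 falls on a Monday in 1866.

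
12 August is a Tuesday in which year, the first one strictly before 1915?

From one year to the next, a fixed date's weekday advances by 1, or by 2 when a Feb 29 lies between the two dates.
1915: August 12 is Thursday.
1914: Wednesday (−1)
1913: Tuesday (−1)
12 August falls on a Tuesday in 1913.

1913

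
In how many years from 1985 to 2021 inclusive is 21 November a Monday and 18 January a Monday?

2

Check each year's weekday for 21 November and 18 January:
  1985: Thu/Fri  1986: Fri/Sat  1987: Sat/Sun  1988: Mon/Mon ✓  1989: Tue/Wed  1990: Wed/Thu  1991: Thu/Fri  1992: Sat/Sat  1993: Sun/Mon  1994: Mon/Tue  1995: Tue/Wed  1996: Thu/Thu  1997: Fri/Sat  1998: Sat/Sun  …(9 more)…  2008: Fri/Fri  2009: Sat/Sun  2010: Sun/Mon  2011: Mon/Tue  2012: Wed/Wed  2013: Thu/Fri  2014: Fri/Sat  2015: Sat/Sun  2016: Mon/Mon ✓  2017: Tue/Wed  2018: Wed/Thu  2019: Thu/Fri  2020: Sat/Sat  2021: Sun/Mon
Both conditions hold in: 1988, 2016 — 2.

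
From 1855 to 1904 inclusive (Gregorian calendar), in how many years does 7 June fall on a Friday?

7

Track 7 June's weekday year by year (advancing +1, or +2 across a Feb 29):
  1855: Thu  1856: Sat (+2)  1857: Sun (+1)  1858: Mon (+1)  1859: Tue (+1)
  1860: Thu (+2)  1861: Fri (+1) ✓  1862: Sat (+1)  1863: Sun (+1)  1864: Tue (+2)
  1865: Wed (+1)  1866: Thu (+1)  1867: Fri (+1) ✓  1868: Sun (+2)  … (22 more years) …
  1891: Sun (+1)  1892: Tue (+2)  1893: Wed (+1)  1894: Thu (+1)  1895: Fri (+1) ✓
  1896: Sun (+2)  1897: Mon (+1)  1898: Tue (+1)  1899: Wed (+1)  1900: Thu (+1)
  1901: Fri (+1) ✓  1902: Sat (+1)  1903: Sun (+1)  1904: Tue (+2)
Friday years: 1861, 1867, 1872, 1878, 1889, 1895, 1901 — 7 in total.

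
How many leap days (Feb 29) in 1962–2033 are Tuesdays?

Leap years in 1962–2033: 18 of them.
Feb 29 weekday advances by 5 (mod 7) from one leap year to the next four years later (or differs when a century non-leap intervenes).
Leap-day weekdays: 1964:Sat 1968:Thu 1972:Tue✓ 1976:Sun 1980:Fri 1984:Wed 1988:Mon 1992:Sat 1996:Thu 2000:Tue✓ 2004:Sun 2008:Fri 2012:Wed 2016:Mon 2020:Sat 2024:Thu 2028:Tue✓ 2032:Sun
Tuesday: 1972, 2000, 2028 → 3.

3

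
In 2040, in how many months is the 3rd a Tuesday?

3

Check the 3rd of each month of 2040: Jan 3: Tue, Feb 3: Fri, Mar 3: Sat, Apr 3: Tue, May 3: Thu, Jun 3: Sun, Jul 3: Tue, Aug 3: Fri, Sep 3: Mon, Oct 3: Wed, Nov 3: Sat, Dec 3: Mon.
Tuesday occurs in January, April, July — 3 months.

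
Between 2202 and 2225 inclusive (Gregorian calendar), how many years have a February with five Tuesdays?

February has 28 days (29 in leap years); it has five Tuesdays when Tuesday falls among the first (month-length − 28) days — i.e. when February 1 is Tuesday in a leap year (never in a common year).
February 1 by year: 2202:Mon 2203:Tue 2204:Wed 2205:Fri 2206:Sat 2207:Sun 2208:Mon 2209:Wed 2210:Thu 2211:Fri 2212:Sat 2213:Mon 2214:Tue 2215:Wed 2216:Thu 2217:Sat 2218:Sun 2219:Mon 2220:Tue✓ 2221:Thu 2222:Fri 2223:Sat 2224:Sun 2225:Tue
Years with five Tuesdays: 2220 → 1.

1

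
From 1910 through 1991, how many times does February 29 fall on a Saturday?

Leap years in 1910–1991: 20 of them.
Feb 29 weekday advances by 5 (mod 7) from one leap year to the next four years later (or differs when a century non-leap intervenes).
Leap-day weekdays: 1912:Thu 1916:Tue 1920:Sun 1924:Fri 1928:Wed 1932:Mon 1936:Sat✓ 1940:Thu 1944:Tue 1948:Sun 1952:Fri 1956:Wed 1960:Mon 1964:Sat✓ 1968:Thu 1972:Tue 1976:Sun 1980:Fri 1984:Wed 1988:Mon
Saturday: 1936, 1964 → 2.

2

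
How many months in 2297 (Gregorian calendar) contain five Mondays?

A month of length L has five Mondays iff its first Monday is on day ≤ L−28 (so day 1–3 in a 31-day month, 1–2 in a 30-day month, day 1 in a leap February).
Checking each month of 2297: Jan starts Fri (31d); Feb starts Mon (28d); Mar starts Mon (31d) ✓; Apr starts Thu (30d); May starts Sat (31d) ✓; Jun starts Tue (30d); Jul starts Thu (31d); Aug starts Sun (31d) ✓; Sep starts Wed (30d); Oct starts Fri (31d); Nov starts Mon (30d) ✓; Dec starts Wed (31d).
Five-Monday months: March, May, August, November → 4.

4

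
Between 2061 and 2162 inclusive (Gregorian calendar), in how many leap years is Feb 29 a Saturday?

3

Leap years in 2061–2162: 24 of them.
Feb 29 weekday advances by 5 (mod 7) from one leap year to the next four years later (or differs when a century non-leap intervenes).
Leap-day weekdays: 2064:Fri 2068:Wed 2072:Mon 2076:Sat✓ 2080:Thu 2084:Tue 2088:Sun 2092:Fri 2096:Wed 2104:Fri 2108:Wed 2112:Mon 2116:Sat✓ 2120:Thu 2124:Tue 2128:Sun 2132:Fri 2136:Wed 2140:Mon 2144:Sat✓ 2148:Thu 2152:Tue 2156:Sun 2160:Fri
Saturday: 2076, 2116, 2144 → 3.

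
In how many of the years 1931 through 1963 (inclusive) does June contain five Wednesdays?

June has 30 days; it has five Wednesdays when Wednesday falls among the first (month-length − 28) days — i.e. when June 1 is one of Wednesday/Tuesday.
June 1 by year: 1931:Mon 1932:Wed✓ 1933:Thu 1934:Fri 1935:Sat 1936:Mon 1937:Tue✓ 1938:Wed✓ 1939:Thu 1940:Sat 1941:Sun 1942:Mon 1943:Tue✓ 1944:Thu 1945:Fri …(3 more)… 1949:Wed✓ 1950:Thu 1951:Fri 1952:Sun 1953:Mon 1954:Tue✓ 1955:Wed✓ 1956:Fri 1957:Sat 1958:Sun 1959:Mon 1960:Wed✓ 1961:Thu 1962:Fri 1963:Sat
Years with five Wednesdays: 1932, 1937, 1938, 1943, 1948, 1949, 1954, 1955, 1960 → 9.

9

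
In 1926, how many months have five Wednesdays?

4

A month of length L has five Wednesdays iff its first Wednesday is on day ≤ L−28 (so day 1–3 in a 31-day month, 1–2 in a 30-day month, day 1 in a leap February).
Checking each month of 1926: Jan starts Fri (31d); Feb starts Mon (28d); Mar starts Mon (31d) ✓; Apr starts Thu (30d); May starts Sat (31d); Jun starts Tue (30d) ✓; Jul starts Thu (31d); Aug starts Sun (31d); Sep starts Wed (30d) ✓; Oct starts Fri (31d); Nov starts Mon (30d); Dec starts Wed (31d) ✓.
Five-Wednesday months: March, June, September, December → 4.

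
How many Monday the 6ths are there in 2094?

Check the 6th of each month of 2094: Jan 6: Wed, Feb 6: Sat, Mar 6: Sat, Apr 6: Tue, May 6: Thu, Jun 6: Sun, Jul 6: Tue, Aug 6: Fri, Sep 6: Mon, Oct 6: Wed, Nov 6: Sat, Dec 6: Mon.
Monday occurs in September, December — 2 months.

2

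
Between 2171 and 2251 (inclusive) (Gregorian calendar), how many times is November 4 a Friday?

11

Track November 4's weekday year by year (advancing +1, or +2 across a Feb 29):
  2171: Mon  2172: Wed (+2)  2173: Thu (+1)  2174: Fri (+1) ✓  2175: Sat (+1)
  2176: Mon (+2)  2177: Tue (+1)  2178: Wed (+1)  2179: Thu (+1)  2180: Sat (+2)
  2181: Sun (+1)  2182: Mon (+1)  2183: Tue (+1)  2184: Thu (+2)  … (53 more years) …
  2238: Sun (+1)  2239: Mon (+1)  2240: Wed (+2)  2241: Thu (+1)  2242: Fri (+1) ✓
  2243: Sat (+1)  2244: Mon (+2)  2245: Tue (+1)  2246: Wed (+1)  2247: Thu (+1)
  2248: Sat (+2)  2249: Sun (+1)  2250: Mon (+1)  2251: Tue (+1)
Friday years: 2174, 2185, 2191, 2196, 2203, 2208, 2214, 2225, 2231, 2236, 2242 — 11 in total.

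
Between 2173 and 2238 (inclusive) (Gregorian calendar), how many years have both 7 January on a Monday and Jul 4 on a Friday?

Check each year's weekday for 7 January and Jul 4:
  2173: Thu/Sun  2174: Fri/Mon  2175: Sat/Tue  2176: Sun/Thu  2177: Tue/Fri  2178: Wed/Sat  2179: Thu/Sun  2180: Fri/Tue  2181: Sun/Wed  2182: Mon/Thu  2183: Tue/Fri  2184: Wed/Sun  2185: Fri/Mon  2186: Sat/Tue  …(38 more)…  2225: Fri/Mon  2226: Sat/Tue  2227: Sun/Wed  2228: Mon/Fri ✓  2229: Wed/Sat  2230: Thu/Sun  2231: Fri/Mon  2232: Sat/Wed  2233: Mon/Thu  2234: Tue/Fri  2235: Wed/Sat  2236: Thu/Mon  2237: Sat/Tue  2238: Sun/Wed
Both conditions hold in: 2188, 2228 — 2.

2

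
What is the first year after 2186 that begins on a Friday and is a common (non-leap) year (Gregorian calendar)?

2190

Jan 1 advances by 2 weekdays after a leap year and by 1 after a common year.
2186: Jan 1 is Sunday.
2187: Monday
2188: Tuesday (leap)
2189: Thursday
2190: Friday
2190 begins on a Friday and is a common year.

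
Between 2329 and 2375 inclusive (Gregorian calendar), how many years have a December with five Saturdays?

December has 31 days; it has five Saturdays when Saturday falls among the first (month-length − 28) days — i.e. when December 1 is one of Saturday/Friday/Thursday.
December 1 by year: 2329:Sun 2330:Mon 2331:Tue 2332:Thu✓ 2333:Fri✓ 2334:Sat✓ 2335:Sun 2336:Tue 2337:Wed 2338:Thu✓ 2339:Fri✓ 2340:Sun 2341:Mon 2342:Tue 2343:Wed …(17 more)… 2361:Fri✓ 2362:Sat✓ 2363:Sun 2364:Tue 2365:Wed 2366:Thu✓ 2367:Fri✓ 2368:Sun 2369:Mon 2370:Tue 2371:Wed 2372:Fri✓ 2373:Sat✓ 2374:Sun 2375:Mon
Years with five Saturdays: 2332, 2333, 2334, 2338, 2339, 2344, 2345, 2349, 2350, 2351, 2355, 2356, 2360, 2361, 2362, 2366, 2367, 2372, 2373 → 19.

19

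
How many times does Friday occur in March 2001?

5

March 2001 has 31 days and begins on Thursday.
The first Friday is March 2.
Fridays fall on 2, 9, 16, 23, 30 — that's 5.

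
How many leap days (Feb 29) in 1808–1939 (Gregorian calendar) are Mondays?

Leap years in 1808–1939: 32 of them.
Feb 29 weekday advances by 5 (mod 7) from one leap year to the next four years later (or differs when a century non-leap intervenes).
Leap-day weekdays: 1808:Mon✓ 1812:Sat 1816:Thu 1820:Tue 1824:Sun 1828:Fri 1832:Wed 1836:Mon✓ 1840:Sat 1844:Thu 1848:Tue 1852:Sun 1856:Fri …(6 more)… 1884:Fri 1888:Wed 1892:Mon✓ 1896:Sat 1904:Mon✓ 1908:Sat 1912:Thu 1916:Tue 1920:Sun 1924:Fri 1928:Wed 1932:Mon✓ 1936:Sat
Monday: 1808, 1836, 1864, 1892, 1904, 1932 → 6.

6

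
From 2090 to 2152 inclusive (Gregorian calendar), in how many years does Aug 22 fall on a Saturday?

Track Aug 22's weekday year by year (advancing +1, or +2 across a Feb 29):
  2090: Tue  2091: Wed (+1)  2092: Fri (+2)  2093: Sat (+1) ✓  2094: Sun (+1)
  2095: Mon (+1)  2096: Wed (+2)  2097: Thu (+1)  2098: Fri (+1)  2099: Sat (+1) ✓
  2100: Sun (+1)  2101: Mon (+1)  2102: Tue (+1)  2103: Wed (+1)  … (35 more years) …
  2139: Sat (+1) ✓  2140: Mon (+2)  2141: Tue (+1)  2142: Wed (+1)  2143: Thu (+1)
  2144: Sat (+2) ✓  2145: Sun (+1)  2146: Mon (+1)  2147: Tue (+1)  2148: Thu (+2)
  2149: Fri (+1)  2150: Sat (+1) ✓  2151: Sun (+1)  2152: Tue (+2)
Saturday years: 2093, 2099, 2105, 2111, 2116, 2122, 2133, 2139, 2144, 2150 — 10 in total.

10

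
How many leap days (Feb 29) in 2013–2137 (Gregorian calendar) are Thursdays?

4

Leap years in 2013–2137: 30 of them.
Feb 29 weekday advances by 5 (mod 7) from one leap year to the next four years later (or differs when a century non-leap intervenes).
Leap-day weekdays: 2016:Mon 2020:Sat 2024:Thu✓ 2028:Tue 2032:Sun 2036:Fri 2040:Wed 2044:Mon 2048:Sat 2052:Thu✓ 2056:Tue 2060:Sun 2064:Fri …(4 more)… 2084:Tue 2088:Sun 2092:Fri 2096:Wed 2104:Fri 2108:Wed 2112:Mon 2116:Sat 2120:Thu✓ 2124:Tue 2128:Sun 2132:Fri 2136:Wed
Thursday: 2024, 2052, 2080, 2120 → 4.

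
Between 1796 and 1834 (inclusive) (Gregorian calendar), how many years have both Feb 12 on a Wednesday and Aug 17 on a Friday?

Check each year's weekday for Feb 12 and Aug 17:
  1796: Fri/Wed  1797: Sun/Thu  1798: Mon/Fri  1799: Tue/Sat  1800: Wed/Sun  1801: Thu/Mon  1802: Fri/Tue  1803: Sat/Wed  1804: Sun/Fri  1805: Tue/Sat  1806: Wed/Sun  1807: Thu/Mon  1808: Fri/Wed  1809: Sun/Thu  …(11 more)…  1821: Mon/Fri  1822: Tue/Sat  1823: Wed/Sun  1824: Thu/Tue  1825: Sat/Wed  1826: Sun/Thu  1827: Mon/Fri  1828: Tue/Sun  1829: Thu/Mon  1830: Fri/Tue  1831: Sat/Wed  1832: Sun/Fri  1833: Tue/Sat  1834: Wed/Sun
Both conditions hold in: no year — 0.

0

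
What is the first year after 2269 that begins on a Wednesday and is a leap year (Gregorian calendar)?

Jan 1 advances by 2 weekdays after a leap year and by 1 after a common year.
2269: Jan 1 is Friday.
2270: Saturday
2271: Sunday
2272: Monday (leap)
2273: Wednesday
2274: Thursday
2275: Friday
2276: Saturday (leap)
2277: Monday
2278: Tuesday
2279: Wednesday
2280: Thursday (leap)
2281: Saturday
2282: Sunday
2283: Monday
2284: Tuesday (leap)
2285: Thursday
2286: Friday
2287: Saturday
2288: Sunday (leap)
2289: Tuesday
2290: Wednesday
2291: Thursday
2292: Friday (leap)
2293: Sunday
2294: Monday
2295: Tuesday
2296: Wednesday (leap)
2296 begins on a Wednesday and is a leap year.

2296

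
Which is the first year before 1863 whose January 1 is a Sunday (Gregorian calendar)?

Jan 1 advances by 2 weekdays after a leap year and by 1 after a common year.
1863: Jan 1 is Thursday.
1862: Wednesday
1861: Tuesday
1860: Sunday (leap)
1860 begins on a Sunday

1860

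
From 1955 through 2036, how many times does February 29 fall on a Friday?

Leap years in 1955–2036: 21 of them.
Feb 29 weekday advances by 5 (mod 7) from one leap year to the next four years later (or differs when a century non-leap intervenes).
Leap-day weekdays: 1956:Wed 1960:Mon 1964:Sat 1968:Thu 1972:Tue 1976:Sun 1980:Fri✓ 1984:Wed 1988:Mon 1992:Sat 1996:Thu 2000:Tue 2004:Sun 2008:Fri✓ 2012:Wed 2016:Mon 2020:Sat 2024:Thu 2028:Tue 2032:Sun 2036:Fri✓
Friday: 1980, 2008, 2036 → 3.

3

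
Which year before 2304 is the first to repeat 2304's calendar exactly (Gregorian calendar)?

2292

Two years share a calendar iff Jan 1 falls on the same weekday and both are leap or both are common. 2304: Jan 1 is Friday, leap year.
2303: Jan 1 Thursday, common
2302: Jan 1 Wednesday, common
2301: Jan 1 Tuesday, common
2300: Jan 1 Monday, common
2299: Jan 1 Sunday, common
2298: Jan 1 Saturday, common
2297: Jan 1 Friday, common
2296: Jan 1 Wednesday, leap
2295: Jan 1 Tuesday, common
2294: Jan 1 Monday, common
2293: Jan 1 Sunday, common
2292: Jan 1 Friday, leap
2292 matches on both conditions.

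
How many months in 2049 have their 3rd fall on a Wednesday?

3

Check the 3rd of each month of 2049: Jan 3: Sun, Feb 3: Wed, Mar 3: Wed, Apr 3: Sat, May 3: Mon, Jun 3: Thu, Jul 3: Sat, Aug 3: Tue, Sep 3: Fri, Oct 3: Sun, Nov 3: Wed, Dec 3: Fri.
Wednesday occurs in February, March, November — 3 months.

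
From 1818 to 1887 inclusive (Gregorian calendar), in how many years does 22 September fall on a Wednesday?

11

Track 22 September's weekday year by year (advancing +1, or +2 across a Feb 29):
  1818: Tue  1819: Wed (+1) ✓  1820: Fri (+2)  1821: Sat (+1)  1822: Sun (+1)
  1823: Mon (+1)  1824: Wed (+2) ✓  1825: Thu (+1)  1826: Fri (+1)  1827: Sat (+1)
  1828: Mon (+2)  1829: Tue (+1)  1830: Wed (+1) ✓  1831: Thu (+1)  … (42 more years) …
  1874: Tue (+1)  1875: Wed (+1) ✓  1876: Fri (+2)  1877: Sat (+1)  1878: Sun (+1)
  1879: Mon (+1)  1880: Wed (+2) ✓  1881: Thu (+1)  1882: Fri (+1)  1883: Sat (+1)
  1884: Mon (+2)  1885: Tue (+1)  1886: Wed (+1) ✓  1887: Thu (+1)
Wednesday years: 1819, 1824, 1830, 1841, 1847, 1852, 1858, 1869, 1875, 1880, 1886 — 11 in total.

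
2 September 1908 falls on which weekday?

January 1, 1908 is a Wednesday.
September 2 is day 246 of the year, i.e. 245 days after Jan 1.
245 mod 7 = 0, so advance 0 weekdays from Wednesday: Wednesday.

Wednesday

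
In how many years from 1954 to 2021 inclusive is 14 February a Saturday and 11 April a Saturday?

Check each year's weekday for 14 February and 11 April:
  1954: Sun/Sun  1955: Mon/Mon  1956: Tue/Wed  1957: Thu/Thu  1958: Fri/Fri  1959: Sat/Sat ✓  1960: Sun/Mon  1961: Tue/Tue  1962: Wed/Wed  1963: Thu/Thu  1964: Fri/Sat  1965: Sun/Sun  1966: Mon/Mon  1967: Tue/Tue  …(40 more)…  2008: Thu/Fri  2009: Sat/Sat ✓  2010: Sun/Sun  2011: Mon/Mon  2012: Tue/Wed  2013: Thu/Thu  2014: Fri/Fri  2015: Sat/Sat ✓  2016: Sun/Mon  2017: Tue/Tue  2018: Wed/Wed  2019: Thu/Thu  2020: Fri/Sat  2021: Sun/Sun
Both conditions hold in: 1959, 1970, 1981, 1987, 1998, 2009, 2015 — 7.

7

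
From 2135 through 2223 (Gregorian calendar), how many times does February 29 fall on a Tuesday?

Leap years in 2135–2223: 21 of them.
Feb 29 weekday advances by 5 (mod 7) from one leap year to the next four years later (or differs when a century non-leap intervenes).
Leap-day weekdays: 2136:Wed 2140:Mon 2144:Sat 2148:Thu 2152:Tue✓ 2156:Sun 2160:Fri 2164:Wed 2168:Mon 2172:Sat 2176:Thu 2180:Tue✓ 2184:Sun 2188:Fri 2192:Wed 2196:Mon 2204:Wed 2208:Mon 2212:Sat 2216:Thu 2220:Tue✓
Tuesday: 2152, 2180, 2220 → 3.

3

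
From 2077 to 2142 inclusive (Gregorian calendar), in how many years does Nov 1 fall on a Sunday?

9

Track Nov 1's weekday year by year (advancing +1, or +2 across a Feb 29):
  2077: Mon  2078: Tue (+1)  2079: Wed (+1)  2080: Fri (+2)  2081: Sat (+1)
  2082: Sun (+1) ✓  2083: Mon (+1)  2084: Wed (+2)  2085: Thu (+1)  2086: Fri (+1)
  2087: Sat (+1)  2088: Mon (+2)  2089: Tue (+1)  2090: Wed (+1)  … (38 more years) …
  2129: Tue (+1)  2130: Wed (+1)  2131: Thu (+1)  2132: Sat (+2)  2133: Sun (+1) ✓
  2134: Mon (+1)  2135: Tue (+1)  2136: Thu (+2)  2137: Fri (+1)  2138: Sat (+1)
  2139: Sun (+1) ✓  2140: Tue (+2)  2141: Wed (+1)  2142: Thu (+1)
Sunday years: 2082, 2093, 2099, 2105, 2111, 2116, 2122, 2133, 2139 — 9 in total.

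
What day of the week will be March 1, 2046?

Thursday

January 1, 2046 is a Monday.
March 1 is day 60 of the year, i.e. 59 days after Jan 1.
59 mod 7 = 3, so advance 3 weekdays from Monday: Thursday.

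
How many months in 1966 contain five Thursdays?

4

A month of length L has five Thursdays iff its first Thursday is on day ≤ L−28 (so day 1–3 in a 31-day month, 1–2 in a 30-day month, day 1 in a leap February).
Checking each month of 1966: Jan starts Sat (31d); Feb starts Tue (28d); Mar starts Tue (31d) ✓; Apr starts Fri (30d); May starts Sun (31d); Jun starts Wed (30d) ✓; Jul starts Fri (31d); Aug starts Mon (31d); Sep starts Thu (30d) ✓; Oct starts Sat (31d); Nov starts Tue (30d); Dec starts Thu (31d) ✓.
Five-Thursday months: March, June, September, December → 4.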